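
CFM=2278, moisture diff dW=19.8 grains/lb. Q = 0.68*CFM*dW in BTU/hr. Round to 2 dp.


Q = 0.68 * 2278 * 19.8 = 30670.99 BTU/hr

30670.99 BTU/hr


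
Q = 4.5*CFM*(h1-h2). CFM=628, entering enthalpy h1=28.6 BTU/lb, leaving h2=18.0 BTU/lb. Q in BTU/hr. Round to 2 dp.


Q = 4.5 * 628 * (28.6 - 18.0) = 29955.60 BTU/hr

29955.60 BTU/hr


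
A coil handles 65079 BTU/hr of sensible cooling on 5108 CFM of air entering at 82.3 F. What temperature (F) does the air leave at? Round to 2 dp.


dT = 65079/(1.08*5108) = 11.7969
T_leave = 82.3 - 11.7969 = 70.50 F

70.50 F


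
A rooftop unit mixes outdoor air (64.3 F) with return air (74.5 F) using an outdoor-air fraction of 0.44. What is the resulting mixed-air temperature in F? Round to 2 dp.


T_mix = 0.44*64.3 + 0.56*74.5 = 70.01 F

70.01 F


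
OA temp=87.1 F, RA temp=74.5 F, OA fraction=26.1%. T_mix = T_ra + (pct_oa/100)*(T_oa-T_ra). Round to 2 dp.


T_mix = 74.5 + (26.1/100)*(87.1-74.5) = 77.79 F

77.79 F


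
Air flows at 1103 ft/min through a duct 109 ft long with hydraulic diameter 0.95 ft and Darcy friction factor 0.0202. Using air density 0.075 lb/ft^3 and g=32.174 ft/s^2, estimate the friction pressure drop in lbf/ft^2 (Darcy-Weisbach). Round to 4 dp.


v_fps = 1103/60 = 18.3833 ft/s
dp = 0.0202*(109/0.95)*0.075*18.3833^2/(2*32.174) = 0.9129 lbf/ft^2

0.9129 lbf/ft^2


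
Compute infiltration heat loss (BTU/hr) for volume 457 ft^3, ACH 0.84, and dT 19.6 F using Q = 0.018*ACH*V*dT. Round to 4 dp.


Q = 0.018 * 0.84 * 457 * 19.6 = 135.4329 BTU/hr

135.4329 BTU/hr


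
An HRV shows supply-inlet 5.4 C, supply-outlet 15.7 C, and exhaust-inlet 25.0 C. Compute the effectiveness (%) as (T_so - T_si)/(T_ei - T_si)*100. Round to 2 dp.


eff = (15.7-5.4)/(25.0-5.4)*100 = 52.55 %

52.55 %


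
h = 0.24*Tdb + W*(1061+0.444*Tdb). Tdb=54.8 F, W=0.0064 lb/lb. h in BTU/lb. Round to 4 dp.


h = 0.24*54.8 + 0.0064*(1061+0.444*54.8) = 20.0981 BTU/lb

20.0981 BTU/lb


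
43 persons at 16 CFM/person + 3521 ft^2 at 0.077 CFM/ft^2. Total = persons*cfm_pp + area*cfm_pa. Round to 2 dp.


Total = 43*16 + 3521*0.077 = 959.12 CFM

959.12 CFM


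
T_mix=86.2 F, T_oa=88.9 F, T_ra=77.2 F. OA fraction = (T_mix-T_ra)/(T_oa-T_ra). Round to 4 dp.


frac = (86.2 - 77.2) / (88.9 - 77.2) = 0.7692

0.7692


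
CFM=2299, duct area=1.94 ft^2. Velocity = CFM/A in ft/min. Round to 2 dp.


V = 2299 / 1.94 = 1185.05 ft/min

1185.05 ft/min


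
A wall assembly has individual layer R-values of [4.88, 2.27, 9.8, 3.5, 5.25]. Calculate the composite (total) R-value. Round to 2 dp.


R_total = 4.88 + 2.27 + 9.8 + 3.5 + 5.25 = 25.70

25.70


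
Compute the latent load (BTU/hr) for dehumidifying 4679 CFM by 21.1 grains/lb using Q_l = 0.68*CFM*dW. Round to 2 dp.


Q = 0.68 * 4679 * 21.1 = 67134.29 BTU/hr

67134.29 BTU/hr


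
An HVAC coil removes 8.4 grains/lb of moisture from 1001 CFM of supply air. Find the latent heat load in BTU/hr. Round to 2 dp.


Q = 0.68 * 1001 * 8.4 = 5717.71 BTU/hr

5717.71 BTU/hr


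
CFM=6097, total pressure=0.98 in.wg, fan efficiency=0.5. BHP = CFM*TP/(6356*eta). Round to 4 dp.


BHP = 6097 * 0.98 / (6356 * 0.5) = 1.8801 hp

1.8801 hp


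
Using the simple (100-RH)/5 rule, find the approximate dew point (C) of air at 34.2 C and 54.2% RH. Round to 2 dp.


Td = 34.2 - (100-54.2)/5 = 25.04 C

25.04 C


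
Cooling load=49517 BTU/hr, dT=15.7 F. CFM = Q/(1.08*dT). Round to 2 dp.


CFM = 49517 / (1.08 * 15.7) = 2920.32

2920.32 CFM


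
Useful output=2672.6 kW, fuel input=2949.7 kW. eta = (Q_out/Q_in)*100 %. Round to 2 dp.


eta = (2672.6/2949.7)*100 = 90.61 %

90.61 %


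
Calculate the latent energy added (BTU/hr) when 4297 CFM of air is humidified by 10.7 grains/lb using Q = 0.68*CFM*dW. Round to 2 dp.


Q = 0.68 * 4297 * 10.7 = 31264.97 BTU/hr

31264.97 BTU/hr


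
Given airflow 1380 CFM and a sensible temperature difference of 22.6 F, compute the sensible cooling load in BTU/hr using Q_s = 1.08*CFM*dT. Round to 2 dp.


Q = 1.08 * 1380 * 22.6 = 33683.04 BTU/hr

33683.04 BTU/hr


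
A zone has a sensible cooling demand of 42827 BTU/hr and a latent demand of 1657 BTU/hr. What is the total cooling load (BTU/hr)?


Qt = 42827 + 1657 = 44484 BTU/hr

44484 BTU/hr


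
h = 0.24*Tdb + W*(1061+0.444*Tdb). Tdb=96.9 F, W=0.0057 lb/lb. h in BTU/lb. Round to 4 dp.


h = 0.24*96.9 + 0.0057*(1061+0.444*96.9) = 29.5489 BTU/lb

29.5489 BTU/lb


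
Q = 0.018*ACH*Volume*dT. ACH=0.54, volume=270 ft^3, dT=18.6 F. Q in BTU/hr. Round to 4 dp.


Q = 0.018 * 0.54 * 270 * 18.6 = 48.8138 BTU/hr

48.8138 BTU/hr


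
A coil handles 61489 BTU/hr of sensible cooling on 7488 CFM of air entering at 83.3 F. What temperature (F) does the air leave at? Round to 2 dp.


dT = 61489/(1.08*7488) = 7.6034
T_leave = 83.3 - 7.6034 = 75.70 F

75.70 F


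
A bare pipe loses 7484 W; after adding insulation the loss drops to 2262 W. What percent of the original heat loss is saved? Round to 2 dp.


Savings = ((7484-2262)/7484)*100 = 69.78 %

69.78 %


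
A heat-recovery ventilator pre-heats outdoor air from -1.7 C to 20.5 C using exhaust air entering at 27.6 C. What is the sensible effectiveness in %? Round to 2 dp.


eff = (20.5-(-1.7))/(27.6-(-1.7))*100 = 75.77 %

75.77 %


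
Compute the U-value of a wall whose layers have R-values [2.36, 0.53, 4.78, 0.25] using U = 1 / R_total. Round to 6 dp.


R_total = 2.36 + 0.53 + 4.78 + 0.25 = 7.92
U = 1/7.92 = 0.126263

0.126263


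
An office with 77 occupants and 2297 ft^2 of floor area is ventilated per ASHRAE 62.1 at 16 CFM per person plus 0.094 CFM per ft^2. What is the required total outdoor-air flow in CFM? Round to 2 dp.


Total = 77*16 + 2297*0.094 = 1447.92 CFM

1447.92 CFM


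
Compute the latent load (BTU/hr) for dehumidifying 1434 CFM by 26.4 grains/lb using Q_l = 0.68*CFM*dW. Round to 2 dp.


Q = 0.68 * 1434 * 26.4 = 25743.17 BTU/hr

25743.17 BTU/hr


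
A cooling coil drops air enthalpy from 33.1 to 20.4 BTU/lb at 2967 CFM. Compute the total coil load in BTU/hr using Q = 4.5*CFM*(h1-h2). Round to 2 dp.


Q = 4.5 * 2967 * (33.1 - 20.4) = 169564.05 BTU/hr

169564.05 BTU/hr


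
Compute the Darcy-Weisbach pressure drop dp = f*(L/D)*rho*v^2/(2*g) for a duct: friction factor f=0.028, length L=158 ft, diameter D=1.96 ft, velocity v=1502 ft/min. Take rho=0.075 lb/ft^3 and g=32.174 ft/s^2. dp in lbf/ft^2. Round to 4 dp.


v_fps = 1502/60 = 25.0333 ft/s
dp = 0.028*(158/1.96)*0.075*25.0333^2/(2*32.174) = 1.6486 lbf/ft^2

1.6486 lbf/ft^2


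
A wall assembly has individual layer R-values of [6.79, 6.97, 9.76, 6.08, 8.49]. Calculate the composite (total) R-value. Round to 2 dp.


R_total = 6.79 + 6.97 + 9.76 + 6.08 + 8.49 = 38.09

38.09


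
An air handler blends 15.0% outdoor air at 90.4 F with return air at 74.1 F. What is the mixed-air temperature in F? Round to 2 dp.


T_mix = 74.1 + (15.0/100)*(90.4-74.1) = 76.55 F

76.55 F


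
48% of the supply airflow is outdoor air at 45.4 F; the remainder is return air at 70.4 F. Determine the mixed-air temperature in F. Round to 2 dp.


T_mix = 0.48*45.4 + 0.52*70.4 = 58.40 F

58.40 F


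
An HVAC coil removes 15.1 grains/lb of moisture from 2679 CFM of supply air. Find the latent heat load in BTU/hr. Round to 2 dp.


Q = 0.68 * 2679 * 15.1 = 27507.97 BTU/hr

27507.97 BTU/hr


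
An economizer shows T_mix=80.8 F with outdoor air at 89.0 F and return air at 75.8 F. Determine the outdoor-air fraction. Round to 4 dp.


frac = (80.8 - 75.8) / (89.0 - 75.8) = 0.3788

0.3788


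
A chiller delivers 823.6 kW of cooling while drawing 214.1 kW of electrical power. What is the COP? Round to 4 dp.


COP = 823.6 / 214.1 = 3.8468

3.8468


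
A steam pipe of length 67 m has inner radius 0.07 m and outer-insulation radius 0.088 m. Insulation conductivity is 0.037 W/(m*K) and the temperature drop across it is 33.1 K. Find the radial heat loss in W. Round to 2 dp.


Q = 2*pi*0.037*67*33.1/ln(0.088/0.07) = 2252.94 W

2252.94 W


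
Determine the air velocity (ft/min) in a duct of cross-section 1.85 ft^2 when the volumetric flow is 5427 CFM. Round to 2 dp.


V = 5427 / 1.85 = 2933.51 ft/min

2933.51 ft/min


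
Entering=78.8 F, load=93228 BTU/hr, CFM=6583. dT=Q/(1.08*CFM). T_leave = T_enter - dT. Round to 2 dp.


dT = 93228/(1.08*6583) = 13.1129
T_leave = 78.8 - 13.1129 = 65.69 F

65.69 F


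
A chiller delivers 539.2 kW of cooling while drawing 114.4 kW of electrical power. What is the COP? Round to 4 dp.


COP = 539.2 / 114.4 = 4.7133

4.7133


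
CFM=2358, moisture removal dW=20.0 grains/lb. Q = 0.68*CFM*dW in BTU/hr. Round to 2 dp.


Q = 0.68 * 2358 * 20.0 = 32068.80 BTU/hr

32068.80 BTU/hr


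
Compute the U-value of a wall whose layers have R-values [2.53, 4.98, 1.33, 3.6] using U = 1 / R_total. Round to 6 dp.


R_total = 2.53 + 4.98 + 1.33 + 3.6 = 12.44
U = 1/12.44 = 0.080386

0.080386


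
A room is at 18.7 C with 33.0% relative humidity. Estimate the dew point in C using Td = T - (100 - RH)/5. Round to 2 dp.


Td = 18.7 - (100-33.0)/5 = 5.30 C

5.30 C


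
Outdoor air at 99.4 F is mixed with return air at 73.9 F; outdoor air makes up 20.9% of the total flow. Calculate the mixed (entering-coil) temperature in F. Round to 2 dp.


T_mix = 73.9 + (20.9/100)*(99.4-73.9) = 79.23 F

79.23 F


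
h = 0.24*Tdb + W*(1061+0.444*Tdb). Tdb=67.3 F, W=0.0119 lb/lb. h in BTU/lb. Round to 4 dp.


h = 0.24*67.3 + 0.0119*(1061+0.444*67.3) = 29.1335 BTU/lb

29.1335 BTU/lb


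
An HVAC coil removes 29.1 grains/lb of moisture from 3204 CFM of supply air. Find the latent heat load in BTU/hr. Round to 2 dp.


Q = 0.68 * 3204 * 29.1 = 63400.75 BTU/hr

63400.75 BTU/hr


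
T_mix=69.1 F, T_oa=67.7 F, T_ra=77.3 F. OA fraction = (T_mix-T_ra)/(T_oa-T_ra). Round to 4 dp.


frac = (69.1 - 77.3) / (67.7 - 77.3) = 0.8542

0.8542


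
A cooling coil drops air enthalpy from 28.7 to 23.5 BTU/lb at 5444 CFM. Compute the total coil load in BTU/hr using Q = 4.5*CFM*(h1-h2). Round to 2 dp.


Q = 4.5 * 5444 * (28.7 - 23.5) = 127389.60 BTU/hr

127389.60 BTU/hr


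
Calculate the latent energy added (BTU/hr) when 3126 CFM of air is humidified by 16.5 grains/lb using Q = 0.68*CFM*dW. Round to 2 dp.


Q = 0.68 * 3126 * 16.5 = 35073.72 BTU/hr

35073.72 BTU/hr


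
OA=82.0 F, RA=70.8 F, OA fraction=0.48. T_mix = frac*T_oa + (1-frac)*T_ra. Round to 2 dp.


T_mix = 0.48*82.0 + 0.52*70.8 = 76.18 F

76.18 F


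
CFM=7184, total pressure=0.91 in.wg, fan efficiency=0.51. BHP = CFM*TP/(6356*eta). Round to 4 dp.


BHP = 7184 * 0.91 / (6356 * 0.51) = 2.0168 hp

2.0168 hp


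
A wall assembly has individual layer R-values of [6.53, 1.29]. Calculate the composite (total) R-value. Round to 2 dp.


R_total = 6.53 + 1.29 = 7.82

7.82


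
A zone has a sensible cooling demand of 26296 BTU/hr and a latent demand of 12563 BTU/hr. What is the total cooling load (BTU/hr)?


Qt = 26296 + 12563 = 38859 BTU/hr

38859 BTU/hr


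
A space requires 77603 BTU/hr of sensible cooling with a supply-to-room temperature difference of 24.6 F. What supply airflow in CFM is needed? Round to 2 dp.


CFM = 77603 / (1.08 * 24.6) = 2920.92

2920.92 CFM


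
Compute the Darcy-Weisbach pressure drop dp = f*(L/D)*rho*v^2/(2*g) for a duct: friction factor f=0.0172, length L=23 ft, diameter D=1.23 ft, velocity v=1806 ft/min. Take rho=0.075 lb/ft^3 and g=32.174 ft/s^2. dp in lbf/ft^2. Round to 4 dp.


v_fps = 1806/60 = 30.1 ft/s
dp = 0.0172*(23/1.23)*0.075*30.1^2/(2*32.174) = 0.3396 lbf/ft^2

0.3396 lbf/ft^2


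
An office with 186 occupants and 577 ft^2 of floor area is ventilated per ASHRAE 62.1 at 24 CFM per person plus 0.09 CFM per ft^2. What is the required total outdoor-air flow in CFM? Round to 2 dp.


Total = 186*24 + 577*0.09 = 4515.93 CFM

4515.93 CFM


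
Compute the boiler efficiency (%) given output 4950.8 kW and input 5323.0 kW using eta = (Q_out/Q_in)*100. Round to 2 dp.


eta = (4950.8/5323.0)*100 = 93.01 %

93.01 %


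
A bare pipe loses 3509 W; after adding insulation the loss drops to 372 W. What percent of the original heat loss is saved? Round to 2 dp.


Savings = ((3509-372)/3509)*100 = 89.40 %

89.40 %


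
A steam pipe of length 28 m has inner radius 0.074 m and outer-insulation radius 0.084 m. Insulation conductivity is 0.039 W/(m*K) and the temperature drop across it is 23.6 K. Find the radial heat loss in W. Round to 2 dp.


Q = 2*pi*0.039*28*23.6/ln(0.084/0.074) = 1277.50 W

1277.50 W


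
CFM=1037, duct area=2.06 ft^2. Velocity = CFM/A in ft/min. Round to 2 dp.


V = 1037 / 2.06 = 503.40 ft/min

503.40 ft/min


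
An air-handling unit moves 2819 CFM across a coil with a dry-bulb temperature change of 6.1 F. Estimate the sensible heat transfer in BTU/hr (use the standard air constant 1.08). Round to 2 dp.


Q = 1.08 * 2819 * 6.1 = 18571.57 BTU/hr

18571.57 BTU/hr


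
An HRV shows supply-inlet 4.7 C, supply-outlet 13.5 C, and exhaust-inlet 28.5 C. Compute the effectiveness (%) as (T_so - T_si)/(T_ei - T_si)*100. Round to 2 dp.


eff = (13.5-4.7)/(28.5-4.7)*100 = 36.97 %

36.97 %


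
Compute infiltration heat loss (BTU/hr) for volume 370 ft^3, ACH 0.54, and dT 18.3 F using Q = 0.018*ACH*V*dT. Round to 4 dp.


Q = 0.018 * 0.54 * 370 * 18.3 = 65.8141 BTU/hr

65.8141 BTU/hr


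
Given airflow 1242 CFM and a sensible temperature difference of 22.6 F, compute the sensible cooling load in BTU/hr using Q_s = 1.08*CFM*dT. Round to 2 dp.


Q = 1.08 * 1242 * 22.6 = 30314.74 BTU/hr

30314.74 BTU/hr


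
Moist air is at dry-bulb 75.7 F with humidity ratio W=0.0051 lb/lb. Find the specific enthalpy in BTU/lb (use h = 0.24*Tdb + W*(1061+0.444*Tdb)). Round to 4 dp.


h = 0.24*75.7 + 0.0051*(1061+0.444*75.7) = 23.7505 BTU/lb

23.7505 BTU/lb


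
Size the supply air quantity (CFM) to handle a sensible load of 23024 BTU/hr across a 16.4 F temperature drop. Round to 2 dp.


CFM = 23024 / (1.08 * 16.4) = 1299.91

1299.91 CFM


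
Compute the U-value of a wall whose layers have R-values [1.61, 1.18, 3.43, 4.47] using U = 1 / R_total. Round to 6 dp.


R_total = 1.61 + 1.18 + 3.43 + 4.47 = 10.69
U = 1/10.69 = 0.093545

0.093545


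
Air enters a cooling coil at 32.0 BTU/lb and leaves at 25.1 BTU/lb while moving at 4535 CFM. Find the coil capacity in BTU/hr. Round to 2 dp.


Q = 4.5 * 4535 * (32.0 - 25.1) = 140811.75 BTU/hr

140811.75 BTU/hr


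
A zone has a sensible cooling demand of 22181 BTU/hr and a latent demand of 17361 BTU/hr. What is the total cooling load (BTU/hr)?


Qt = 22181 + 17361 = 39542 BTU/hr

39542 BTU/hr


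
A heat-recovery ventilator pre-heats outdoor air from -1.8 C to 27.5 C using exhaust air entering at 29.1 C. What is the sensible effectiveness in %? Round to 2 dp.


eff = (27.5-(-1.8))/(29.1-(-1.8))*100 = 94.82 %

94.82 %


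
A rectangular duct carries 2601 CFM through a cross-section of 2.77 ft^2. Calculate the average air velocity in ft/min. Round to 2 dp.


V = 2601 / 2.77 = 938.99 ft/min

938.99 ft/min


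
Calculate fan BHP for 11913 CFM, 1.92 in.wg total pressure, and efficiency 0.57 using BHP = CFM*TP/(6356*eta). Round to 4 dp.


BHP = 11913 * 1.92 / (6356 * 0.57) = 6.3134 hp

6.3134 hp


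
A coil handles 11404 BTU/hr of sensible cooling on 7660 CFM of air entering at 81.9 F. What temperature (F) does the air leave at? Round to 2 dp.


dT = 11404/(1.08*7660) = 1.3785
T_leave = 81.9 - 1.3785 = 80.52 F

80.52 F


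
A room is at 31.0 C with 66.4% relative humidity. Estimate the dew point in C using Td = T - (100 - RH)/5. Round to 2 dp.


Td = 31.0 - (100-66.4)/5 = 24.28 C

24.28 C


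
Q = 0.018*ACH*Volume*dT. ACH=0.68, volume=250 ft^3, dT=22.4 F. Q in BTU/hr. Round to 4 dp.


Q = 0.018 * 0.68 * 250 * 22.4 = 68.5440 BTU/hr

68.5440 BTU/hr


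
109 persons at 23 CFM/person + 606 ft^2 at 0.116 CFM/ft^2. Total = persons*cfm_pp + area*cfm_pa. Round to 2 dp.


Total = 109*23 + 606*0.116 = 2577.30 CFM

2577.30 CFM


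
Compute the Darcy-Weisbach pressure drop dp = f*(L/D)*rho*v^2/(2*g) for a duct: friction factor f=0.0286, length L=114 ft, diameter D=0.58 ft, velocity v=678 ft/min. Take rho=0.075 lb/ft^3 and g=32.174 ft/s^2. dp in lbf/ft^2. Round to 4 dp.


v_fps = 678/60 = 11.3 ft/s
dp = 0.0286*(114/0.58)*0.075*11.3^2/(2*32.174) = 0.8366 lbf/ft^2

0.8366 lbf/ft^2


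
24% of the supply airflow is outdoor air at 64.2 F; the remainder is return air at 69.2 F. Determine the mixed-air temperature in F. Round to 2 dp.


T_mix = 0.24*64.2 + 0.76*69.2 = 68.00 F

68.00 F


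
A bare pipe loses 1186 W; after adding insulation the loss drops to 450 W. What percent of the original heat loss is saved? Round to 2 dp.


Savings = ((1186-450)/1186)*100 = 62.06 %

62.06 %


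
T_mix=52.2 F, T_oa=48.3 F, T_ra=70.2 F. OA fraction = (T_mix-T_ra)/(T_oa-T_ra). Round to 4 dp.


frac = (52.2 - 70.2) / (48.3 - 70.2) = 0.8219

0.8219


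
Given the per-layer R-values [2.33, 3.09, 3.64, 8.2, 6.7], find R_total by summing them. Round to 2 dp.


R_total = 2.33 + 3.09 + 3.64 + 8.2 + 6.7 = 23.96

23.96


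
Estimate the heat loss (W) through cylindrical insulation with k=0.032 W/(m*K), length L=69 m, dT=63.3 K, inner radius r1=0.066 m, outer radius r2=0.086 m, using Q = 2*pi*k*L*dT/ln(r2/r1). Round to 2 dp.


Q = 2*pi*0.032*69*63.3/ln(0.086/0.066) = 3317.73 W

3317.73 W


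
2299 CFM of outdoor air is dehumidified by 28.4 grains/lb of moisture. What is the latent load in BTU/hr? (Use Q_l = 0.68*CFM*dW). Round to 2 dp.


Q = 0.68 * 2299 * 28.4 = 44398.29 BTU/hr

44398.29 BTU/hr


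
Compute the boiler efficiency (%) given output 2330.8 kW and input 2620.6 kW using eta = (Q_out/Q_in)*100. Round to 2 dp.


eta = (2330.8/2620.6)*100 = 88.94 %

88.94 %


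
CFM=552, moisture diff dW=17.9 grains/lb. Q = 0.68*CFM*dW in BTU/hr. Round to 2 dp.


Q = 0.68 * 552 * 17.9 = 6718.94 BTU/hr

6718.94 BTU/hr


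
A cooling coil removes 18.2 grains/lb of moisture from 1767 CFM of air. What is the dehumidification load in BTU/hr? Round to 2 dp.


Q = 0.68 * 1767 * 18.2 = 21868.39 BTU/hr

21868.39 BTU/hr


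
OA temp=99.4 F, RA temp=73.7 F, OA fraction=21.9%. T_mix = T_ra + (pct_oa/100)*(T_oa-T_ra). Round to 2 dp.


T_mix = 73.7 + (21.9/100)*(99.4-73.7) = 79.33 F

79.33 F


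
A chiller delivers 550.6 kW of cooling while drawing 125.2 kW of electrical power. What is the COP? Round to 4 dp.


COP = 550.6 / 125.2 = 4.3978

4.3978


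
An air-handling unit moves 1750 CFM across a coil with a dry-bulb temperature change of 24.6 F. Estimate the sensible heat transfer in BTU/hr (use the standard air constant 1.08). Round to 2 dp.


Q = 1.08 * 1750 * 24.6 = 46494.00 BTU/hr

46494.00 BTU/hr


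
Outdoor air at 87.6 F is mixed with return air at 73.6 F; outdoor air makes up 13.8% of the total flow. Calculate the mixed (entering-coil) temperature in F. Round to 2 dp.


T_mix = 73.6 + (13.8/100)*(87.6-73.6) = 75.53 F

75.53 F


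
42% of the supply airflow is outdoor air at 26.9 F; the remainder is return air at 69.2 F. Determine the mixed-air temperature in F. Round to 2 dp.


T_mix = 0.42*26.9 + 0.58*69.2 = 51.43 F

51.43 F


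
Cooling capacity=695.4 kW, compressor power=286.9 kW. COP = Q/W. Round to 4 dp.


COP = 695.4 / 286.9 = 2.4238

2.4238


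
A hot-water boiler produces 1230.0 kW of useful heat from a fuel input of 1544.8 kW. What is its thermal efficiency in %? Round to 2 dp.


eta = (1230.0/1544.8)*100 = 79.62 %

79.62 %


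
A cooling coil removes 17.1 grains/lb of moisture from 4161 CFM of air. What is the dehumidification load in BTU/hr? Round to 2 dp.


Q = 0.68 * 4161 * 17.1 = 48384.11 BTU/hr

48384.11 BTU/hr


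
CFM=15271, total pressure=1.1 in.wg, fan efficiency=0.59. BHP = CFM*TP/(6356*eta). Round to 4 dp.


BHP = 15271 * 1.1 / (6356 * 0.59) = 4.4794 hp

4.4794 hp


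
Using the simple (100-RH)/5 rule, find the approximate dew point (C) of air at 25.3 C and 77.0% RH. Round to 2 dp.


Td = 25.3 - (100-77.0)/5 = 20.70 C

20.70 C


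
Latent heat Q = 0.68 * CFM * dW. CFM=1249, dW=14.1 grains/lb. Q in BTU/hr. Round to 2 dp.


Q = 0.68 * 1249 * 14.1 = 11975.41 BTU/hr

11975.41 BTU/hr


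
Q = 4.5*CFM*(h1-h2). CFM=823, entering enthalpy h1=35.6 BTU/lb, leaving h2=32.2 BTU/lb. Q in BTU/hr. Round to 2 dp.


Q = 4.5 * 823 * (35.6 - 32.2) = 12591.90 BTU/hr

12591.90 BTU/hr


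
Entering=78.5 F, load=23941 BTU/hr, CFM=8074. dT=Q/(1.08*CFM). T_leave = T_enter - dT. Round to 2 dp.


dT = 23941/(1.08*8074) = 2.7456
T_leave = 78.5 - 2.7456 = 75.75 F

75.75 F


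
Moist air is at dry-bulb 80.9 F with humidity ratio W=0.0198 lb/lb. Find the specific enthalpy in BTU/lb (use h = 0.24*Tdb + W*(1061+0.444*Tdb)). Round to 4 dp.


h = 0.24*80.9 + 0.0198*(1061+0.444*80.9) = 41.1350 BTU/lb

41.1350 BTU/lb


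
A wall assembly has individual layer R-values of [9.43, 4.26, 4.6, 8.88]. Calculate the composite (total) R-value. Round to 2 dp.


R_total = 9.43 + 4.26 + 4.6 + 8.88 = 27.17

27.17


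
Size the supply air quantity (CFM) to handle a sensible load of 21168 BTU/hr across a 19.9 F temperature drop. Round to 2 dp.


CFM = 21168 / (1.08 * 19.9) = 984.92

984.92 CFM


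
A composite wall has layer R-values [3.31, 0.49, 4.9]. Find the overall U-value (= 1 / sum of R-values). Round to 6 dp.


R_total = 3.31 + 0.49 + 4.9 = 8.70
U = 1/8.70 = 0.114943

0.114943


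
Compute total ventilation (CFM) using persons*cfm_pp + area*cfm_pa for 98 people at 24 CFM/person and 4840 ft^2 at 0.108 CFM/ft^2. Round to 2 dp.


Total = 98*24 + 4840*0.108 = 2874.72 CFM

2874.72 CFM


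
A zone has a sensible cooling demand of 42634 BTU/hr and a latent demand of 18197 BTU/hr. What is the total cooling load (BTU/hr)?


Qt = 42634 + 18197 = 60831 BTU/hr

60831 BTU/hr


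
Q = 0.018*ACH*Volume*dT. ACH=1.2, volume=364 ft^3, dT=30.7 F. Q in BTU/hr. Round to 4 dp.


Q = 0.018 * 1.2 * 364 * 30.7 = 241.3757 BTU/hr

241.3757 BTU/hr


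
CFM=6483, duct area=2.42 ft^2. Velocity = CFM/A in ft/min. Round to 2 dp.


V = 6483 / 2.42 = 2678.93 ft/min

2678.93 ft/min


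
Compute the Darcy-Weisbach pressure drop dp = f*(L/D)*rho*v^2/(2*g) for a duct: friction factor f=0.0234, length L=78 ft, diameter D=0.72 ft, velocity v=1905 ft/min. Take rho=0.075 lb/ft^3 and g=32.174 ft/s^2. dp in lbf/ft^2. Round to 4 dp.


v_fps = 1905/60 = 31.75 ft/s
dp = 0.0234*(78/0.72)*0.075*31.75^2/(2*32.174) = 2.9785 lbf/ft^2

2.9785 lbf/ft^2


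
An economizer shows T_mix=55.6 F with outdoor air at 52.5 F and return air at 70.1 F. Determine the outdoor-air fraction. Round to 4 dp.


frac = (55.6 - 70.1) / (52.5 - 70.1) = 0.8239

0.8239


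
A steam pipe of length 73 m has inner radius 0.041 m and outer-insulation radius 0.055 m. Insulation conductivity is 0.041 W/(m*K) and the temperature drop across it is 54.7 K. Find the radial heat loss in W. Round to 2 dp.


Q = 2*pi*0.041*73*54.7/ln(0.055/0.041) = 3501.71 W

3501.71 W


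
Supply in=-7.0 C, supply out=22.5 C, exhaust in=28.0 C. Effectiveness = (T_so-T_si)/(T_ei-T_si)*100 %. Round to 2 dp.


eff = (22.5-(-7.0))/(28.0-(-7.0))*100 = 84.29 %

84.29 %


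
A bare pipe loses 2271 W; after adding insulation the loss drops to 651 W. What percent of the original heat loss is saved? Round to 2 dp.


Savings = ((2271-651)/2271)*100 = 71.33 %

71.33 %


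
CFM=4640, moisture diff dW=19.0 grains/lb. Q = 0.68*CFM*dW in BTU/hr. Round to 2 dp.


Q = 0.68 * 4640 * 19.0 = 59948.80 BTU/hr

59948.80 BTU/hr


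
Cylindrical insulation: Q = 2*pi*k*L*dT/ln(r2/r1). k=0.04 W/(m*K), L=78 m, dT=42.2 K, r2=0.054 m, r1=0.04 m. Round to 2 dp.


Q = 2*pi*0.04*78*42.2/ln(0.054/0.04) = 2756.60 W

2756.60 W


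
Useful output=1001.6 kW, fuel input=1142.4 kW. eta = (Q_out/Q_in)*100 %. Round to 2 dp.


eta = (1001.6/1142.4)*100 = 87.68 %

87.68 %


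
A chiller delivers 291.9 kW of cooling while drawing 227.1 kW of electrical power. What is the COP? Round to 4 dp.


COP = 291.9 / 227.1 = 1.2853

1.2853


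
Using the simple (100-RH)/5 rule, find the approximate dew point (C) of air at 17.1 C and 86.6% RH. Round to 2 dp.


Td = 17.1 - (100-86.6)/5 = 14.42 C

14.42 C


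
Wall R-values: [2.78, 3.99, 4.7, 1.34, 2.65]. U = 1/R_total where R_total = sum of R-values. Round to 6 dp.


R_total = 2.78 + 3.99 + 4.7 + 1.34 + 2.65 = 15.46
U = 1/15.46 = 0.064683

0.064683


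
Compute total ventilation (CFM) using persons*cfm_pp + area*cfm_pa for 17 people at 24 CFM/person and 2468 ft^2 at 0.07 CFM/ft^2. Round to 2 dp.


Total = 17*24 + 2468*0.07 = 580.76 CFM

580.76 CFM


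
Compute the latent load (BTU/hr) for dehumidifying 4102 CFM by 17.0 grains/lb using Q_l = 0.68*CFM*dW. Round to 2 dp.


Q = 0.68 * 4102 * 17.0 = 47419.12 BTU/hr

47419.12 BTU/hr


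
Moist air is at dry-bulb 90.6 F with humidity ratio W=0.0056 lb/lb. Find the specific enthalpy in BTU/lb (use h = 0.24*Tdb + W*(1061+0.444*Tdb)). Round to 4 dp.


h = 0.24*90.6 + 0.0056*(1061+0.444*90.6) = 27.9109 BTU/lb

27.9109 BTU/lb


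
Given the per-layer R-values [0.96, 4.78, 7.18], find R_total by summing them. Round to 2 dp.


R_total = 0.96 + 4.78 + 7.18 = 12.92

12.92


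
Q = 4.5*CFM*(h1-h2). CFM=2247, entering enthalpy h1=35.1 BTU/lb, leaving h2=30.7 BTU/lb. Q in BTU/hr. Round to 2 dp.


Q = 4.5 * 2247 * (35.1 - 30.7) = 44490.60 BTU/hr

44490.60 BTU/hr


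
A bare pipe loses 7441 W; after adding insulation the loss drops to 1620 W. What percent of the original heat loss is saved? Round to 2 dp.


Savings = ((7441-1620)/7441)*100 = 78.23 %

78.23 %


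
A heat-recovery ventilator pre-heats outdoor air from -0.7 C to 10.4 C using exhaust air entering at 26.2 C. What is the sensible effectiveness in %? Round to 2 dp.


eff = (10.4-(-0.7))/(26.2-(-0.7))*100 = 41.26 %

41.26 %


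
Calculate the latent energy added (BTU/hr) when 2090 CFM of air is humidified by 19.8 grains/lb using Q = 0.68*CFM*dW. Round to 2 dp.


Q = 0.68 * 2090 * 19.8 = 28139.76 BTU/hr

28139.76 BTU/hr


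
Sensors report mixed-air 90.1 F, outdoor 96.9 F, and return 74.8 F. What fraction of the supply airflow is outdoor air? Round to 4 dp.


frac = (90.1 - 74.8) / (96.9 - 74.8) = 0.6923

0.6923


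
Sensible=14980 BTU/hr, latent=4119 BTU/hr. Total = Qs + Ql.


Qt = 14980 + 4119 = 19099 BTU/hr

19099 BTU/hr


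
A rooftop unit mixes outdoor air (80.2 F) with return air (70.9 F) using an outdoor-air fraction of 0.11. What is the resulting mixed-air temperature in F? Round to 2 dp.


T_mix = 0.11*80.2 + 0.89*70.9 = 71.92 F

71.92 F


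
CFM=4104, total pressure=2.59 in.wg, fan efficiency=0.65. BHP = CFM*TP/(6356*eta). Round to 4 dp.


BHP = 4104 * 2.59 / (6356 * 0.65) = 2.5728 hp

2.5728 hp


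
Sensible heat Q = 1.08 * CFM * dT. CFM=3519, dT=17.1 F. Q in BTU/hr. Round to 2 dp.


Q = 1.08 * 3519 * 17.1 = 64988.89 BTU/hr

64988.89 BTU/hr


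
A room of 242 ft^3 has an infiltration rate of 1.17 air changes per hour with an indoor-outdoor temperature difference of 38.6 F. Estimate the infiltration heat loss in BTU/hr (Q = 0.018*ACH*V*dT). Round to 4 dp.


Q = 0.018 * 1.17 * 242 * 38.6 = 196.7257 BTU/hr

196.7257 BTU/hr


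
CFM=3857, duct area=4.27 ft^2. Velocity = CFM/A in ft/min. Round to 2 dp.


V = 3857 / 4.27 = 903.28 ft/min

903.28 ft/min


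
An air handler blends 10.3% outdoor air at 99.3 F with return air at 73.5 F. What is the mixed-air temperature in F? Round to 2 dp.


T_mix = 73.5 + (10.3/100)*(99.3-73.5) = 76.16 F

76.16 F


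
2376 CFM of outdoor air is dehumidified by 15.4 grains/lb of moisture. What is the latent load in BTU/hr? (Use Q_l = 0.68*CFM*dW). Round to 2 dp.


Q = 0.68 * 2376 * 15.4 = 24881.47 BTU/hr

24881.47 BTU/hr


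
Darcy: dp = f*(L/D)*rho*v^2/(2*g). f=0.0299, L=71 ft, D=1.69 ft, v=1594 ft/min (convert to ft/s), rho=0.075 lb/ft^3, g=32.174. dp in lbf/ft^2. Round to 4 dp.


v_fps = 1594/60 = 26.5667 ft/s
dp = 0.0299*(71/1.69)*0.075*26.5667^2/(2*32.174) = 1.0333 lbf/ft^2

1.0333 lbf/ft^2


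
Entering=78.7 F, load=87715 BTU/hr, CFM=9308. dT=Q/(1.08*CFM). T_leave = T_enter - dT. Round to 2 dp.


dT = 87715/(1.08*9308) = 8.7256
T_leave = 78.7 - 8.7256 = 69.97 F

69.97 F


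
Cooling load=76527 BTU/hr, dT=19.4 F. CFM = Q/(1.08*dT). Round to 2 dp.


CFM = 76527 / (1.08 * 19.4) = 3652.49

3652.49 CFM


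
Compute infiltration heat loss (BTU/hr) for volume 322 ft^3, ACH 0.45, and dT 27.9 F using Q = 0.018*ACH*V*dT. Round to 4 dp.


Q = 0.018 * 0.45 * 322 * 27.9 = 72.7688 BTU/hr

72.7688 BTU/hr


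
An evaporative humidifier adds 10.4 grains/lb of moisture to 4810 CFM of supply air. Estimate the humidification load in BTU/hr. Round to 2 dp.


Q = 0.68 * 4810 * 10.4 = 34016.32 BTU/hr

34016.32 BTU/hr


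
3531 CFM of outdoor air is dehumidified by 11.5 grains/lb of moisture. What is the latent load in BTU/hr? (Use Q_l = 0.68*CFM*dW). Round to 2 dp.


Q = 0.68 * 3531 * 11.5 = 27612.42 BTU/hr

27612.42 BTU/hr


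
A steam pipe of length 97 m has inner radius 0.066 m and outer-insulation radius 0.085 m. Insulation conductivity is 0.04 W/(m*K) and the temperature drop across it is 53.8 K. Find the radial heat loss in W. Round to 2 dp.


Q = 2*pi*0.04*97*53.8/ln(0.085/0.066) = 5184.17 W

5184.17 W


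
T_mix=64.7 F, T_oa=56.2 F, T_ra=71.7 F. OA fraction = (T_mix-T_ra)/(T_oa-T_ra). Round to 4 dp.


frac = (64.7 - 71.7) / (56.2 - 71.7) = 0.4516

0.4516


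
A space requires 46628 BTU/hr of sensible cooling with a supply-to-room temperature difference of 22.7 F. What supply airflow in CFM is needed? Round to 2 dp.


CFM = 46628 / (1.08 * 22.7) = 1901.94

1901.94 CFM


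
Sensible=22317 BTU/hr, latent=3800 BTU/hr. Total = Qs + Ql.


Qt = 22317 + 3800 = 26117 BTU/hr

26117 BTU/hr


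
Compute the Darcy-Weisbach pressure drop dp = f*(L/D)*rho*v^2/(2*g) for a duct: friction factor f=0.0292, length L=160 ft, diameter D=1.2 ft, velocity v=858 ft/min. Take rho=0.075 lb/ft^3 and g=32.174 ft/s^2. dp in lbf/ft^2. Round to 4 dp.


v_fps = 858/60 = 14.3 ft/s
dp = 0.0292*(160/1.2)*0.075*14.3^2/(2*32.174) = 0.9279 lbf/ft^2

0.9279 lbf/ft^2


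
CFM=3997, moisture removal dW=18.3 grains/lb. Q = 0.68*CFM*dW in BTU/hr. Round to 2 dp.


Q = 0.68 * 3997 * 18.3 = 49738.67 BTU/hr

49738.67 BTU/hr


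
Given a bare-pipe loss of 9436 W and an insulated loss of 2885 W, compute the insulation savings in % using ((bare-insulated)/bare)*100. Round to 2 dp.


Savings = ((9436-2885)/9436)*100 = 69.43 %

69.43 %


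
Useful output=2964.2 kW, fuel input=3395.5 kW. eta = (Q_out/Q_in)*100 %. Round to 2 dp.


eta = (2964.2/3395.5)*100 = 87.30 %

87.30 %


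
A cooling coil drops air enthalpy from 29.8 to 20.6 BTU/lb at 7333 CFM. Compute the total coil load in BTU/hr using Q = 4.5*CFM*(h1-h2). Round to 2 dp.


Q = 4.5 * 7333 * (29.8 - 20.6) = 303586.20 BTU/hr

303586.20 BTU/hr


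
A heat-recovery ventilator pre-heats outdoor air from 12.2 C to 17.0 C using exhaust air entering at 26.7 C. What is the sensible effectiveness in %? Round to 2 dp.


eff = (17.0-12.2)/(26.7-12.2)*100 = 33.10 %

33.10 %


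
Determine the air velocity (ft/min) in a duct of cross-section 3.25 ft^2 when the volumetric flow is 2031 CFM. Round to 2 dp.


V = 2031 / 3.25 = 624.92 ft/min

624.92 ft/min


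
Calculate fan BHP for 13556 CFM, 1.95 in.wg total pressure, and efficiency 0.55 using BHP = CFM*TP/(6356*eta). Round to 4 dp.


BHP = 13556 * 1.95 / (6356 * 0.55) = 7.5617 hp

7.5617 hp


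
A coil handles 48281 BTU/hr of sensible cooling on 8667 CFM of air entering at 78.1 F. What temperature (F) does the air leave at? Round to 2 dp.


dT = 48281/(1.08*8667) = 5.1580
T_leave = 78.1 - 5.1580 = 72.94 F

72.94 F


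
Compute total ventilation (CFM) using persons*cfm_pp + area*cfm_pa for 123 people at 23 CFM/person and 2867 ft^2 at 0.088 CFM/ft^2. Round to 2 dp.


Total = 123*23 + 2867*0.088 = 3081.30 CFM

3081.30 CFM


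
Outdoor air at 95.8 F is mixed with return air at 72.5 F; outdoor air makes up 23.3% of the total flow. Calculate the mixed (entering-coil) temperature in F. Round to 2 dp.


T_mix = 72.5 + (23.3/100)*(95.8-72.5) = 77.93 F

77.93 F


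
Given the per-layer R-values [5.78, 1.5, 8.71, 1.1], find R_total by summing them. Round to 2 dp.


R_total = 5.78 + 1.5 + 8.71 + 1.1 = 17.09

17.09


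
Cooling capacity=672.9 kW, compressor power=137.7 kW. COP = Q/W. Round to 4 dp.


COP = 672.9 / 137.7 = 4.8867

4.8867


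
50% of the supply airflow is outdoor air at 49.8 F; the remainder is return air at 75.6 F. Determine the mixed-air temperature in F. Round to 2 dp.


T_mix = 0.5*49.8 + 0.5*75.6 = 62.70 F

62.70 F


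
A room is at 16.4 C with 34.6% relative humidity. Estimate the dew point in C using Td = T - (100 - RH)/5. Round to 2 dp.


Td = 16.4 - (100-34.6)/5 = 3.32 C

3.32 C


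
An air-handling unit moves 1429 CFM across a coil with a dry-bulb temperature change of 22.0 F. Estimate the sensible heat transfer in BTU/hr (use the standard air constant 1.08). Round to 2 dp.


Q = 1.08 * 1429 * 22.0 = 33953.04 BTU/hr

33953.04 BTU/hr


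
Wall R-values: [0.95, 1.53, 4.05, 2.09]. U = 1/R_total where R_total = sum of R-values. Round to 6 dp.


R_total = 0.95 + 1.53 + 4.05 + 2.09 = 8.62
U = 1/8.62 = 0.116009

0.116009


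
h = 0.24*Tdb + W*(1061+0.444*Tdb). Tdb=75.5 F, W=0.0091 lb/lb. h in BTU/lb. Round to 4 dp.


h = 0.24*75.5 + 0.0091*(1061+0.444*75.5) = 28.0802 BTU/lb

28.0802 BTU/lb


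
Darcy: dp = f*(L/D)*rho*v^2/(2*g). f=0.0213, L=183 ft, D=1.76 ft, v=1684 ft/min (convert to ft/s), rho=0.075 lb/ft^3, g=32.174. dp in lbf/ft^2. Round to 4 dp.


v_fps = 1684/60 = 28.0667 ft/s
dp = 0.0213*(183/1.76)*0.075*28.0667^2/(2*32.174) = 2.0334 lbf/ft^2

2.0334 lbf/ft^2


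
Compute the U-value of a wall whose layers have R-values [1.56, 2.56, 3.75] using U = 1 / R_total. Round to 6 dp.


R_total = 1.56 + 2.56 + 3.75 = 7.87
U = 1/7.87 = 0.127065

0.127065


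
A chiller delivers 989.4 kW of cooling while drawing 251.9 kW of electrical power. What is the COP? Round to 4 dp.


COP = 989.4 / 251.9 = 3.9277

3.9277


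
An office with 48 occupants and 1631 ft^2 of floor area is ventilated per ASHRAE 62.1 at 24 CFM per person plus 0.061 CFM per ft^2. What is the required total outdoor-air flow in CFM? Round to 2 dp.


Total = 48*24 + 1631*0.061 = 1251.49 CFM

1251.49 CFM


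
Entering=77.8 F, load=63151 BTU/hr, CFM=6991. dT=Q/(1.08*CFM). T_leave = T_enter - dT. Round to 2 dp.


dT = 63151/(1.08*6991) = 8.3641
T_leave = 77.8 - 8.3641 = 69.44 F

69.44 F


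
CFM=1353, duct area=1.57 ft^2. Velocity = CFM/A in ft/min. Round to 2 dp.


V = 1353 / 1.57 = 861.78 ft/min

861.78 ft/min


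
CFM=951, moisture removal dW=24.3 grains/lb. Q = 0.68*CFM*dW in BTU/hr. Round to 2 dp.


Q = 0.68 * 951 * 24.3 = 15714.32 BTU/hr

15714.32 BTU/hr


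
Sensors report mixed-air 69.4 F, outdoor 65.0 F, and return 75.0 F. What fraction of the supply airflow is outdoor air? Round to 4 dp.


frac = (69.4 - 75.0) / (65.0 - 75.0) = 0.5600

0.5600


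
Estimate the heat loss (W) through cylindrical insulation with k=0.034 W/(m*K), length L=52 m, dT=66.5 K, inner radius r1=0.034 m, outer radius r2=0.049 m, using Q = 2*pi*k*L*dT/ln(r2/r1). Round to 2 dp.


Q = 2*pi*0.034*52*66.5/ln(0.049/0.034) = 2021.36 W

2021.36 W


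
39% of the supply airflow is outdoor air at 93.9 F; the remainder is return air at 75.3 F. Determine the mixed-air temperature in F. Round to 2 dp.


T_mix = 0.39*93.9 + 0.61*75.3 = 82.55 F

82.55 F


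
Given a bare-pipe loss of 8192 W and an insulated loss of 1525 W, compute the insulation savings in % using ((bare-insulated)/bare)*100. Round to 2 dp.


Savings = ((8192-1525)/8192)*100 = 81.38 %

81.38 %


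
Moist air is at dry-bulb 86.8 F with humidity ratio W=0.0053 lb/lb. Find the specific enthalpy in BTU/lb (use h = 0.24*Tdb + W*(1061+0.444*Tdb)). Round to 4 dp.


h = 0.24*86.8 + 0.0053*(1061+0.444*86.8) = 26.6596 BTU/lb

26.6596 BTU/lb


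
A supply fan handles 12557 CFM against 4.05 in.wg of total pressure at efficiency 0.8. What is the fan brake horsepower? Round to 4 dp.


BHP = 12557 * 4.05 / (6356 * 0.8) = 10.0015 hp

10.0015 hp


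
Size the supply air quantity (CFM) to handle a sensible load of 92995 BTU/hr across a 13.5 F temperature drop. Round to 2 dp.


CFM = 92995 / (1.08 * 13.5) = 6378.26

6378.26 CFM


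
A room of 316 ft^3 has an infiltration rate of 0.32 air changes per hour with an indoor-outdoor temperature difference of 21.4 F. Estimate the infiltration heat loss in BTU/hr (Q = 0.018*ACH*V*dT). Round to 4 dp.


Q = 0.018 * 0.32 * 316 * 21.4 = 38.9514 BTU/hr

38.9514 BTU/hr


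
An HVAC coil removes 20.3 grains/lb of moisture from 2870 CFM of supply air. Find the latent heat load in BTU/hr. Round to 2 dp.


Q = 0.68 * 2870 * 20.3 = 39617.48 BTU/hr

39617.48 BTU/hr


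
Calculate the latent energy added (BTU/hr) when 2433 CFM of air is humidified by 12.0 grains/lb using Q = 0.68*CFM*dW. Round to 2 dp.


Q = 0.68 * 2433 * 12.0 = 19853.28 BTU/hr

19853.28 BTU/hr


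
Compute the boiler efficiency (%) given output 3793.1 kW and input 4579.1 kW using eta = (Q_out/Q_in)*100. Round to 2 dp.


eta = (3793.1/4579.1)*100 = 82.84 %

82.84 %


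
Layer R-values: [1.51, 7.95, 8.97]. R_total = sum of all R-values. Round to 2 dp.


R_total = 1.51 + 7.95 + 8.97 = 18.43

18.43


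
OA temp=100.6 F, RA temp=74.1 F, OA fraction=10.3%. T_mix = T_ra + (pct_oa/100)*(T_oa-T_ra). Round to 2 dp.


T_mix = 74.1 + (10.3/100)*(100.6-74.1) = 76.83 F

76.83 F


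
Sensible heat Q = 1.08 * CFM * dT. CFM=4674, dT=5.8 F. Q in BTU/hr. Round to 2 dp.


Q = 1.08 * 4674 * 5.8 = 29277.94 BTU/hr

29277.94 BTU/hr


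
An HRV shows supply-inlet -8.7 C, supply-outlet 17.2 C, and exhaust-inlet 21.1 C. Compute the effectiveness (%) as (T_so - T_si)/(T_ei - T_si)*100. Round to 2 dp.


eff = (17.2-(-8.7))/(21.1-(-8.7))*100 = 86.91 %

86.91 %


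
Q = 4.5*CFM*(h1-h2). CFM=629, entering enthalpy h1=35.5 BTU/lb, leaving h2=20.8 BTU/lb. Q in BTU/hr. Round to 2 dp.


Q = 4.5 * 629 * (35.5 - 20.8) = 41608.35 BTU/hr

41608.35 BTU/hr


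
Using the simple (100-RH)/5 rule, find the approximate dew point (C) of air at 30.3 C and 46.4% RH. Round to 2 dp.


Td = 30.3 - (100-46.4)/5 = 19.58 C

19.58 C


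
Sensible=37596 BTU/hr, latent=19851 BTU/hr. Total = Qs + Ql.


Qt = 37596 + 19851 = 57447 BTU/hr

57447 BTU/hr


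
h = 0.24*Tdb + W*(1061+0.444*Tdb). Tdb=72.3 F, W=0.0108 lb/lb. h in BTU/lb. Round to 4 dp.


h = 0.24*72.3 + 0.0108*(1061+0.444*72.3) = 29.1575 BTU/lb

29.1575 BTU/lb


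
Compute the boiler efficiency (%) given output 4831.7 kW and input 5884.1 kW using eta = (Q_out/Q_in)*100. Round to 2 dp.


eta = (4831.7/5884.1)*100 = 82.11 %

82.11 %


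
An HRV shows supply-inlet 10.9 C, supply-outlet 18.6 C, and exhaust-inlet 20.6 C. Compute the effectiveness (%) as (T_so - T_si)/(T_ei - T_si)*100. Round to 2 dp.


eff = (18.6-10.9)/(20.6-10.9)*100 = 79.38 %

79.38 %


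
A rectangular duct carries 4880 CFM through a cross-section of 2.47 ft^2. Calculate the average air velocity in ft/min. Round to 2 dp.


V = 4880 / 2.47 = 1975.71 ft/min

1975.71 ft/min


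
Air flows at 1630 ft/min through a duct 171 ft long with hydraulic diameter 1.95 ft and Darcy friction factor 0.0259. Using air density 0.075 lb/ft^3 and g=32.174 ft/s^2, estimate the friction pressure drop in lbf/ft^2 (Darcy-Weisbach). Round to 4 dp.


v_fps = 1630/60 = 27.1667 ft/s
dp = 0.0259*(171/1.95)*0.075*27.1667^2/(2*32.174) = 1.9537 lbf/ft^2

1.9537 lbf/ft^2
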